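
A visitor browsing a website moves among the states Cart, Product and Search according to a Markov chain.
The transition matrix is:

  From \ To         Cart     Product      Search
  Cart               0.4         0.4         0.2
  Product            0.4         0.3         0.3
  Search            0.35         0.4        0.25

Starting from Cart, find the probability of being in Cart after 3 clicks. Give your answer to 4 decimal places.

Propagate the distribution vector 3 clicks from Cart.
After 0 clicks: (1.0000, 0.0000, 0.0000)
After 1 click: (0.4000, 0.4000, 0.2000)
After 2 clicks: (0.3900, 0.3600, 0.2500)
After 3 clicks: (0.3875, 0.3640, 0.2485)
P(in Cart after 3 clicks) = 0.3875

0.3875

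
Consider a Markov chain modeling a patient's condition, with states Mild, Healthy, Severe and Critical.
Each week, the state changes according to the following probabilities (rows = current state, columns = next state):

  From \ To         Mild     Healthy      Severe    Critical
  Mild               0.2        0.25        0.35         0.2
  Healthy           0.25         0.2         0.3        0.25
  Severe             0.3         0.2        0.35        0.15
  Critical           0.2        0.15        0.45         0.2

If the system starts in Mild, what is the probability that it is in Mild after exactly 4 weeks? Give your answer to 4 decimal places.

Propagate the distribution vector 4 weeks from Mild.
After 0 weeks: (1.0000, 0.0000, 0.0000, 0.0000)
After 1 week: (0.2000, 0.2500, 0.3500, 0.2000)
After 2 weeks: (0.2475, 0.2000, 0.3575, 0.1950)
After 3 weeks: (0.2458, 0.2026, 0.3595, 0.1921)
After 4 weeks: (0.2461, 0.2027, 0.3591, 0.1922)
P(in Mild after 4 weeks) = 0.2461

0.2461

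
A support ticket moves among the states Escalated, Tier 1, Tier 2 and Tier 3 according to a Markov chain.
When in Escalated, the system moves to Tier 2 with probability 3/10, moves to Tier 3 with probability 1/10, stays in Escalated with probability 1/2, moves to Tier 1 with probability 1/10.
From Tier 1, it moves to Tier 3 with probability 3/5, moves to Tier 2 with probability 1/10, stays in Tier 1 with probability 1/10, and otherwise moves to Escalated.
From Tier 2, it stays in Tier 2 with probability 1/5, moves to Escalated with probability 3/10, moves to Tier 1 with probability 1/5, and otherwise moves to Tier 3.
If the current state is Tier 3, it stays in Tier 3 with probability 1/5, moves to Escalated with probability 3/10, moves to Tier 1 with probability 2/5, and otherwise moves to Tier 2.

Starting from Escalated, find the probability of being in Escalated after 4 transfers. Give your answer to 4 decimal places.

0.3535

Propagate the distribution vector 4 transfers from Escalated.
After 0 transfers: (1.0000, 0.0000, 0.0000, 0.0000)
After 1 transfer: (0.5000, 0.1000, 0.3000, 0.1000)
After 2 transfers: (0.3900, 0.1600, 0.2300, 0.2200)
After 3 transfers: (0.3620, 0.1890, 0.2010, 0.2480)
After 4 transfers: (0.3535, 0.1945, 0.1925, 0.2595)
P(in Escalated after 4 transfers) = 0.3535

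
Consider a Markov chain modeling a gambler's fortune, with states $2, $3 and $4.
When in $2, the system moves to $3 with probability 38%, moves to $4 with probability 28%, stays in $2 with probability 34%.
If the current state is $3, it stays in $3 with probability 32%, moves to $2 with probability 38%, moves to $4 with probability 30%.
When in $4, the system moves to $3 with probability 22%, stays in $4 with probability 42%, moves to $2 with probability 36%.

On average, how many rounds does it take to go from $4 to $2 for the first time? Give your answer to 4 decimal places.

2.7406

Let t(s) be the expected number of rounds to first reach $2 from state s, with t($2) = 0. Conditioning on the first round:
t($3) = 1 + 0.32·t($3) + 0.3·t($4)
t($4) = 1 + 0.22·t($3) + 0.42·t($4)
Solving: t($3) = 2.6797, t($4) = 2.7406.
Expected rounds from $4 to $2: 2.7406.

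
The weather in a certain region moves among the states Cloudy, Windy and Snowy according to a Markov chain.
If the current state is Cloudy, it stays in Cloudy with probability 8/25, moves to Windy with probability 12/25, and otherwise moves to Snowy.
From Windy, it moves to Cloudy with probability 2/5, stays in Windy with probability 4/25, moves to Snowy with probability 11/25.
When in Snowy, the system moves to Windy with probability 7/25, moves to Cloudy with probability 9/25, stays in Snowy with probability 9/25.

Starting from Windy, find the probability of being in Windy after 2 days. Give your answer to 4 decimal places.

Sum over the intermediate state after 1 day:
P = P(Windy→Cloudy)·P(Cloudy→Windy) + P(Windy→Windy)·P(Windy→Windy) + P(Windy→Snowy)·P(Snowy→Windy)
  = 0.4×0.48 + 0.16×0.16 + 0.44×0.28
  = 0.1920 + 0.0256 + 0.1232 = 0.3408

0.3408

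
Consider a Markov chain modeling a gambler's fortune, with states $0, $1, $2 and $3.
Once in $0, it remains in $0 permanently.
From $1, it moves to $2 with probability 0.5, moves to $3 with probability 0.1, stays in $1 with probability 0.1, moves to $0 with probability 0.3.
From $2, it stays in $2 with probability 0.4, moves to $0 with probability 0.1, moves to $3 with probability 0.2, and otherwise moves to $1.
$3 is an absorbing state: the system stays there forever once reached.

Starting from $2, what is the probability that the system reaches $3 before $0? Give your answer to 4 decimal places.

Let h(s) be the probability of absorption at $3 starting from transient state s. Then h($3) = 1 and h($0) = 0. By first-step analysis:
h($1) = 0.3·0 + 0.1·h($1) + 0.5·h($2) + 0.1·1
h($2) = 0.1·0 + 0.3·h($1) + 0.4·h($2) + 0.2·1
Solving: h($1) = 0.4103, h($2) = 0.5385.
Starting from $2, the probability is 0.5385.

0.5385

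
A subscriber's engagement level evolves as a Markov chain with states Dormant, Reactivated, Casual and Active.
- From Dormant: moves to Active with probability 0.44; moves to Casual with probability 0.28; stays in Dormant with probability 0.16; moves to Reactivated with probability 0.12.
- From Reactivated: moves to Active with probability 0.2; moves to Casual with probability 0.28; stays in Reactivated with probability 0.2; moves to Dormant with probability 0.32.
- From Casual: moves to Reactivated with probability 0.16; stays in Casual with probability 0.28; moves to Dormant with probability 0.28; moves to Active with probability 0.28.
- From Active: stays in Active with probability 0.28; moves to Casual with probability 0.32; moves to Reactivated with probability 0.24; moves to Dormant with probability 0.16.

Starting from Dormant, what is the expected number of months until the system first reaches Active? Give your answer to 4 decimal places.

Let t(s) be the expected number of months to first reach Active from state s, with t(Active) = 0. Conditioning on the first month:
t(Dormant) = 1 + 0.16·t(Dormant) + 0.12·t(Reactivated) + 0.28·t(Casual)
t(Reactivated) = 1 + 0.32·t(Dormant) + 0.2·t(Reactivated) + 0.28·t(Casual)
t(Casual) = 1 + 0.28·t(Dormant) + 0.16·t(Reactivated) + 0.28·t(Casual)
Solving: t(Dormant) = 2.7703, t(Reactivated) = 3.4930, t(Casual) = 3.2424.
Expected months from Dormant to Active: 2.7703.

2.7703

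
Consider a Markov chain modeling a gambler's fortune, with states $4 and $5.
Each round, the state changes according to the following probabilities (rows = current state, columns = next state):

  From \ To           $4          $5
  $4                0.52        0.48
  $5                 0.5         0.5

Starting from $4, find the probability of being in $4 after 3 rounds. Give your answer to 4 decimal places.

0.5102

Propagate the distribution vector 3 rounds from $4.
After 0 rounds: (1.0000, 0.0000)
After 1 round: (0.5200, 0.4800)
After 2 rounds: (0.5104, 0.4896)
After 3 rounds: (0.5102, 0.4898)
P(in $4 after 3 rounds) = 0.5102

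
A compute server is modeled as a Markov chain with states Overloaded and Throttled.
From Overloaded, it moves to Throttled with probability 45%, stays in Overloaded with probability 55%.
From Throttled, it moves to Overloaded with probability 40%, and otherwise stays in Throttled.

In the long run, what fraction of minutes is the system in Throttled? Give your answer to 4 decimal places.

Let the stationary distribution be π with π = πP and π_1 + π_2 = 1.
π_1 = 0.55·π_1 + 0.4·π_2
Solving with the normalization constraint gives π = (0.4706, 0.5294).
So the stationary probability of Throttled is 0.5294.

0.5294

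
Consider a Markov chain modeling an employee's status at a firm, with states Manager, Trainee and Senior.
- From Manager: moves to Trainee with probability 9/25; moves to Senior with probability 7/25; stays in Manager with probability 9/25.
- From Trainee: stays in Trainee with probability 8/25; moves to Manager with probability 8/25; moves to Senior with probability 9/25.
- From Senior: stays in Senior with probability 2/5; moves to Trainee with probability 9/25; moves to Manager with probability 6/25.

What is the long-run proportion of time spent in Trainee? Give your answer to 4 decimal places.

0.3462

Let the stationary distribution be π with π = πP and π_1 + π_2 + π_3 = 1.
π_1 = 0.36·π_1 + 0.32·π_2 + 0.24·π_3
π_2 = 0.36·π_1 + 0.32·π_2 + 0.36·π_3
Solving with the normalization constraint gives π = (0.3042, 0.3462, 0.3497).
So the stationary probability of Trainee is 0.3462.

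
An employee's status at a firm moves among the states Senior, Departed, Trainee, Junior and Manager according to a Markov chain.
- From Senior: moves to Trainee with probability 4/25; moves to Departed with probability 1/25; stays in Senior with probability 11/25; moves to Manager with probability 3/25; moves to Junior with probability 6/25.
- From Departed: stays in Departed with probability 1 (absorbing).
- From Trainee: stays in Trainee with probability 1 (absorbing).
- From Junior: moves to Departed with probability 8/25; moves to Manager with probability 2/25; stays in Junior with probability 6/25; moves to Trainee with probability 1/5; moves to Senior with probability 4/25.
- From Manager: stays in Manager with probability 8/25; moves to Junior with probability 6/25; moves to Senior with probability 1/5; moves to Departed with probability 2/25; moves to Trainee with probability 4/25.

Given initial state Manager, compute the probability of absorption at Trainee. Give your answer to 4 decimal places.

0.5707

Let h(s) be the probability of absorption at Trainee starting from transient state s. Then h(Trainee) = 1 and h(Departed) = 0. By first-step analysis:
h(Senior) = 0.44·h(Senior) + 0.04·0 + 0.16·1 + 0.24·h(Junior) + 0.12·h(Manager)
h(Junior) = 0.16·h(Senior) + 0.32·0 + 0.2·1 + 0.24·h(Junior) + 0.08·h(Manager)
h(Manager) = 0.2·h(Senior) + 0.08·0 + 0.16·1 + 0.24·h(Junior) + 0.32·h(Manager)
Solving: h(Senior) = 0.6007, h(Junior) = 0.4497, h(Manager) = 0.5707.
Starting from Manager, the probability is 0.5707.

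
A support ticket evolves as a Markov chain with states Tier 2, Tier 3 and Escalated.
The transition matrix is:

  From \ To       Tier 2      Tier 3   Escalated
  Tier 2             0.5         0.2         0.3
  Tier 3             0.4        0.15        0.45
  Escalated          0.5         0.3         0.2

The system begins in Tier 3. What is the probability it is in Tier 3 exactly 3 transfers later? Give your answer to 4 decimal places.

0.2159

Propagate the distribution vector 3 transfers from Tier 3.
After 0 transfers: (0.0000, 1.0000, 0.0000)
After 1 transfer: (0.4000, 0.1500, 0.4500)
After 2 transfers: (0.4850, 0.2375, 0.2775)
After 3 transfers: (0.4763, 0.2159, 0.3079)
P(in Tier 3 after 3 transfers) = 0.2159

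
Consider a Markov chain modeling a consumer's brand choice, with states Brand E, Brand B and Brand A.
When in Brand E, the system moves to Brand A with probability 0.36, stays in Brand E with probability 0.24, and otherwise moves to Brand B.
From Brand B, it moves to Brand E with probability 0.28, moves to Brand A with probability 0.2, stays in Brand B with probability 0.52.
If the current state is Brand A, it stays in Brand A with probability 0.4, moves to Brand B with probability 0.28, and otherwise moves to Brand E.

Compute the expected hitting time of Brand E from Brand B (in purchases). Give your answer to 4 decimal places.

Let t(s) be the expected number of purchases to first reach Brand E from state s, with t(Brand E) = 0. Conditioning on the first purchase:
t(Brand B) = 1 + 0.52·t(Brand B) + 0.2·t(Brand A)
t(Brand A) = 1 + 0.28·t(Brand B) + 0.4·t(Brand A)
Solving: t(Brand B) = 3.4483, t(Brand A) = 3.2759.
Expected purchases from Brand B to Brand E: 3.4483.

3.4483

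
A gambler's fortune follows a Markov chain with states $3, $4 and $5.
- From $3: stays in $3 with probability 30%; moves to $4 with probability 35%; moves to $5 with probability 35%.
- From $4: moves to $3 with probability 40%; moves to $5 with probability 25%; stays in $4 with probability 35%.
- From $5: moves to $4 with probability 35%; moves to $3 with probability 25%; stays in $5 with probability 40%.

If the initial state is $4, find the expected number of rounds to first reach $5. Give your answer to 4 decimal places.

Let t(s) be the expected number of rounds to first reach $5 from state s, with t($5) = 0. Conditioning on the first round:
t($3) = 1 + 0.3·t($3) + 0.35·t($4)
t($4) = 1 + 0.4·t($3) + 0.35·t($4)
Solving: t($3) = 3.1746, t($4) = 3.4921.
Expected rounds from $4 to $5: 3.4921.

3.4921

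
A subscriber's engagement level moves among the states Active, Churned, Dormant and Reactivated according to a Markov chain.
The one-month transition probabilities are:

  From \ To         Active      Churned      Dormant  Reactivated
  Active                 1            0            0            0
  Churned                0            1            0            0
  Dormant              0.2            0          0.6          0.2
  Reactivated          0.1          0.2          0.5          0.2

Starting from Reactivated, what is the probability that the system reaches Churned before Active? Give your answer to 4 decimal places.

0.3636

Let h(s) be the probability of absorption at Churned starting from transient state s. Then h(Churned) = 1 and h(Active) = 0. By first-step analysis:
h(Dormant) = 0.2·0 + 0.6·h(Dormant) + 0.2·h(Reactivated)
h(Reactivated) = 0.1·0 + 0.2·1 + 0.5·h(Dormant) + 0.2·h(Reactivated)
Solving: h(Dormant) = 0.1818, h(Reactivated) = 0.3636.
Starting from Reactivated, the probability is 0.3636.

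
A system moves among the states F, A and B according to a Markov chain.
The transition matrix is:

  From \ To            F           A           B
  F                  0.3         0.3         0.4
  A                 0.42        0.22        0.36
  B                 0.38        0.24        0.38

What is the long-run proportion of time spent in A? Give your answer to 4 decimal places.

Let the stationary distribution be π with π = πP and π_1 + π_2 + π_3 = 1.
π_1 = 0.3·π_1 + 0.42·π_2 + 0.38·π_3
π_2 = 0.3·π_1 + 0.22·π_2 + 0.24·π_3
Solving with the normalization constraint gives π = (0.3614, 0.2566, 0.3821).
So the stationary probability of A is 0.2566.

0.2566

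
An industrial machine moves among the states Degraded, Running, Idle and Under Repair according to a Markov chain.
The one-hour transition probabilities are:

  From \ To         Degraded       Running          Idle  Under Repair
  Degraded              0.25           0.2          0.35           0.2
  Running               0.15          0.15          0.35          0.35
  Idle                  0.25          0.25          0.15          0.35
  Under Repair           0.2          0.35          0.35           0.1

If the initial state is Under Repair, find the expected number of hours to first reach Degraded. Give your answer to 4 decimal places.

4.9698

Let t(s) be the expected number of hours to first reach Degraded from state s, with t(Degraded) = 0. Conditioning on the first hour:
t(Running) = 1 + 0.15·t(Running) + 0.35·t(Idle) + 0.35·t(Under Repair)
t(Idle) = 1 + 0.25·t(Running) + 0.15·t(Idle) + 0.35·t(Under Repair)
t(Under Repair) = 1 + 0.35·t(Running) + 0.35·t(Idle) + 0.1·t(Under Repair)
Solving: t(Running) = 5.1769, t(Idle) = 4.7455, t(Under Repair) = 4.9698.
Expected hours from Under Repair to Degraded: 4.9698.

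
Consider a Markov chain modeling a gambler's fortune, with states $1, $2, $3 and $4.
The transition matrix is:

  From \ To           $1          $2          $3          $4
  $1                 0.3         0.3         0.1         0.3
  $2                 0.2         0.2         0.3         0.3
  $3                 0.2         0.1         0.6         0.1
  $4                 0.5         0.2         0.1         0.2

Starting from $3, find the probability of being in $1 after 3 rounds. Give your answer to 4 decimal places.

Propagate the distribution vector 3 rounds from $3.
After 0 rounds: (0.0000, 0.0000, 1.0000, 0.0000)
After 1 round: (0.2000, 0.1000, 0.6000, 0.1000)
After 2 rounds: (0.2500, 0.1600, 0.4200, 0.1700)
After 3 rounds: (0.2760, 0.1830, 0.3420, 0.1990)
P(in $1 after 3 rounds) = 0.2760

0.2760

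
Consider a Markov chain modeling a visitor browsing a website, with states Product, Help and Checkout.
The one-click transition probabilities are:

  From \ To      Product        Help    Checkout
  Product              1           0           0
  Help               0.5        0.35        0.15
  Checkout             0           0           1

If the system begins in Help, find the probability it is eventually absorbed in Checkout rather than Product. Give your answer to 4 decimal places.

Let h(s) be the probability of absorption at Checkout starting from transient state s. Then h(Checkout) = 1 and h(Product) = 0. By first-step analysis:
h(Help) = 0.5·0 + 0.35·h(Help) + 0.15·1
Solving: h(Help) = 0.2308.
Starting from Help, the probability is 0.2308.

0.2308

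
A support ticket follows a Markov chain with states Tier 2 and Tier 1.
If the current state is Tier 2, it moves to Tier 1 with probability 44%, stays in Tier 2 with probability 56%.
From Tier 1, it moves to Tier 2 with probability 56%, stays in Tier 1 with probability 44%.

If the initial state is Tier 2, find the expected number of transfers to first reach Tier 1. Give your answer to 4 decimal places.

Let t(s) be the expected number of transfers to first reach Tier 1 from state s, with t(Tier 1) = 0. Conditioning on the first transfer:
t(Tier 2) = 1 + 0.56·t(Tier 2)
Solving: t(Tier 2) = 2.2727.
Expected transfers from Tier 2 to Tier 1: 2.2727.

2.2727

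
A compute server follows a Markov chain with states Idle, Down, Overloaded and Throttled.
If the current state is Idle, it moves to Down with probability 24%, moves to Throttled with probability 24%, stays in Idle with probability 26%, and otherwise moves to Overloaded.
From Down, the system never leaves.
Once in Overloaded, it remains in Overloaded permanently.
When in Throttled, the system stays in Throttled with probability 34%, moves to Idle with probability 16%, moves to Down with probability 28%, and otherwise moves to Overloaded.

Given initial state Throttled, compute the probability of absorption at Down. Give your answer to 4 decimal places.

Let h(s) be the probability of absorption at Down starting from transient state s. Then h(Down) = 1 and h(Overloaded) = 0. By first-step analysis:
h(Idle) = 0.26·h(Idle) + 0.24·1 + 0.26·0 + 0.24·h(Throttled)
h(Throttled) = 0.16·h(Idle) + 0.28·1 + 0.22·0 + 0.34·h(Throttled)
Solving: h(Idle) = 0.5013, h(Throttled) = 0.5458.
Starting from Throttled, the probability is 0.5458.

0.5458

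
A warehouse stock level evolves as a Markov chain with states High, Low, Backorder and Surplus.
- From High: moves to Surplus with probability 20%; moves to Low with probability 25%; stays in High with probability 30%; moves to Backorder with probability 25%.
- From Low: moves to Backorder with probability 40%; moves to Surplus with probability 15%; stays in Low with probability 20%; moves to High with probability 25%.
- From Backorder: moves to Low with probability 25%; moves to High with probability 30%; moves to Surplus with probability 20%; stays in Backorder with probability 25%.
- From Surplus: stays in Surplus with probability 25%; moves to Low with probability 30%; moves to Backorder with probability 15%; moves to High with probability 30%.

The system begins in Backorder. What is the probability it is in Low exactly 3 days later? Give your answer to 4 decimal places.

Propagate the distribution vector 3 days from Backorder.
After 0 days: (0.0000, 0.0000, 1.0000, 0.0000)
After 1 day: (0.3000, 0.2500, 0.2500, 0.2000)
After 2 days: (0.2875, 0.2475, 0.2675, 0.1975)
After 3 days: (0.2876, 0.2475, 0.2674, 0.1975)
P(in Low after 3 days) = 0.2475

0.2475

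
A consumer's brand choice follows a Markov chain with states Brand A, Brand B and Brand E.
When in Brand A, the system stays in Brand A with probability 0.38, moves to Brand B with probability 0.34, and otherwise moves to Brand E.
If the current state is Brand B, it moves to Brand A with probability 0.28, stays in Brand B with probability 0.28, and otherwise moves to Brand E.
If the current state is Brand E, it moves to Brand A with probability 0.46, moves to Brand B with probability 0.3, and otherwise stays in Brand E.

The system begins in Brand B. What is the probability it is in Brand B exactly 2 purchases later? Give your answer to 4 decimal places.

0.3056

Sum over the intermediate state after 1 purchase:
P = P(Brand B→Brand A)·P(Brand A→Brand B) + P(Brand B→Brand B)·P(Brand B→Brand B) + P(Brand B→Brand E)·P(Brand E→Brand B)
  = 0.28×0.34 + 0.28×0.28 + 0.44×0.3
  = 0.0952 + 0.0784 + 0.1320 = 0.3056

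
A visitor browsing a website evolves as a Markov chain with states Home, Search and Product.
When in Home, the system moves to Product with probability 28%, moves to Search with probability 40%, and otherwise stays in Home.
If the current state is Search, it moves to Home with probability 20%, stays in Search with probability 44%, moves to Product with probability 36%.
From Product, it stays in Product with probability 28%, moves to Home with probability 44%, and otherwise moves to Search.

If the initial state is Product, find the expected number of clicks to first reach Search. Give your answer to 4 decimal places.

Let t(s) be the expected number of clicks to first reach Search from state s, with t(Search) = 0. Conditioning on the first click:
t(Home) = 1 + 0.32·t(Home) + 0.28·t(Product)
t(Product) = 1 + 0.44·t(Home) + 0.28·t(Product)
Solving: t(Home) = 2.7293, t(Product) = 3.0568.
Expected clicks from Product to Search: 3.0568.

3.0568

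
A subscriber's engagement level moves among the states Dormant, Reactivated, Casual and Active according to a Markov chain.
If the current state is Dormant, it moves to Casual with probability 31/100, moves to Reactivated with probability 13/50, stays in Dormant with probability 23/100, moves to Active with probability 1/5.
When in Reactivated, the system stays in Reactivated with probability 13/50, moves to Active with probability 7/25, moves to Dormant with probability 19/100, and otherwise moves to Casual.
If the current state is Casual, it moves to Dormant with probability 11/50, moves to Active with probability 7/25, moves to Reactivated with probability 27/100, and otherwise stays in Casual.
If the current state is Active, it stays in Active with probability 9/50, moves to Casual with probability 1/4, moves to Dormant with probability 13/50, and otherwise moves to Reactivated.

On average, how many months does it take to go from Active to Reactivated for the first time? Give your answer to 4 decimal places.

Let t(s) be the expected number of months to first reach Reactivated from state s, with t(Reactivated) = 0. Conditioning on the first month:
t(Dormant) = 1 + 0.23·t(Dormant) + 0.31·t(Casual) + 0.2·t(Active)
t(Casual) = 1 + 0.22·t(Dormant) + 0.23·t(Casual) + 0.28·t(Active)
t(Active) = 1 + 0.26·t(Dormant) + 0.25·t(Casual) + 0.18·t(Active)
Solving: t(Dormant) = 3.6545, t(Casual) = 3.6076, t(Active) = 3.4782.
Expected months from Active to Reactivated: 3.4782.

3.4782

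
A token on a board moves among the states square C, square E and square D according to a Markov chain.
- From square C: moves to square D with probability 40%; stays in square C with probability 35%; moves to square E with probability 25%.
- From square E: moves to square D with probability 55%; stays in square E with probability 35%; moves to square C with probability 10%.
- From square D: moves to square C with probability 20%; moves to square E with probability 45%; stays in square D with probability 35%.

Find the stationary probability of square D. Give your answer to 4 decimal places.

Let the stationary distribution be π with π = πP and π_1 + π_2 + π_3 = 1.
π_1 = 0.35·π_1 + 0.1·π_2 + 0.2·π_3
π_2 = 0.25·π_1 + 0.35·π_2 + 0.45·π_3
Solving with the normalization constraint gives π = (0.1913, 0.3743, 0.4344).
So the stationary probability of square D is 0.4344.

0.4344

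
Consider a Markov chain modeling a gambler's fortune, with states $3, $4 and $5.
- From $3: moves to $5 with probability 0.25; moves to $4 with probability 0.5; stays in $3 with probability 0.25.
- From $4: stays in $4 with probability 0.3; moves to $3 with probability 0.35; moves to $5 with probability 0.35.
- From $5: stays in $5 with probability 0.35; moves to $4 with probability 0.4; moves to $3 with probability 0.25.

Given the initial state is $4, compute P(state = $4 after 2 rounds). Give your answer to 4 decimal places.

Sum over the intermediate state after 1 round:
P = P($4→$3)·P($3→$4) + P($4→$4)·P($4→$4) + P($4→$5)·P($5→$4)
  = 0.35×0.5 + 0.3×0.3 + 0.35×0.4
  = 0.1750 + 0.0900 + 0.1400 = 0.4050

0.4050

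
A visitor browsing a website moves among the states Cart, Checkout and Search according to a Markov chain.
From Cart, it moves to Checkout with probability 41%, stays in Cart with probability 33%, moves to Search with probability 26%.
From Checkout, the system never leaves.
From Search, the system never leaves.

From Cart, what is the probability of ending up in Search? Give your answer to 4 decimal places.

0.3881

Let h(s) be the probability of absorption at Search starting from transient state s. Then h(Search) = 1 and h(Checkout) = 0. By first-step analysis:
h(Cart) = 0.33·h(Cart) + 0.41·0 + 0.26·1
Solving: h(Cart) = 0.3881.
Starting from Cart, the probability is 0.3881.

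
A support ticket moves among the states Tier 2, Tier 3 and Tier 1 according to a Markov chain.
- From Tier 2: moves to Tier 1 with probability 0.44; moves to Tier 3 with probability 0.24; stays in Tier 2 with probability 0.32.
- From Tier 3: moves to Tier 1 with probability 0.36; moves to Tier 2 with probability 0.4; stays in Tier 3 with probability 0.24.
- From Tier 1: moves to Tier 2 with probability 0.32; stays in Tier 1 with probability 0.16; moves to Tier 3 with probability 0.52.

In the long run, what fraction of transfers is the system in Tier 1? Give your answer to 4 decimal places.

0.3231

Let the stationary distribution be π with π = πP and π_1 + π_2 + π_3 = 1.
π_1 = 0.32·π_1 + 0.4·π_2 + 0.32·π_3
π_2 = 0.24·π_1 + 0.24·π_2 + 0.52·π_3
Solving with the normalization constraint gives π = (0.3464, 0.3305, 0.3231).
So the stationary probability of Tier 1 is 0.3231.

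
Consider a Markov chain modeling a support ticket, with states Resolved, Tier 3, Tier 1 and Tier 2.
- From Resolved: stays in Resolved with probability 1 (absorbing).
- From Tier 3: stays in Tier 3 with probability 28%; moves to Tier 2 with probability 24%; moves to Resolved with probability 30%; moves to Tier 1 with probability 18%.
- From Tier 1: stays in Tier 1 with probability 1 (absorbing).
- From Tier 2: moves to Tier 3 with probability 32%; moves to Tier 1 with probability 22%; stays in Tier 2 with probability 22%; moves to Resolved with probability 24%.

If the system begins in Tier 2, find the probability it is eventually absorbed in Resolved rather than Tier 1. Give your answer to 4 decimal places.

0.5545

Let h(s) be the probability of absorption at Resolved starting from transient state s. Then h(Resolved) = 1 and h(Tier 1) = 0. By first-step analysis:
h(Tier 3) = 0.3·1 + 0.28·h(Tier 3) + 0.18·0 + 0.24·h(Tier 2)
h(Tier 2) = 0.24·1 + 0.32·h(Tier 3) + 0.22·0 + 0.22·h(Tier 2)
Solving: h(Tier 3) = 0.6015, h(Tier 2) = 0.5545.
Starting from Tier 2, the probability is 0.5545.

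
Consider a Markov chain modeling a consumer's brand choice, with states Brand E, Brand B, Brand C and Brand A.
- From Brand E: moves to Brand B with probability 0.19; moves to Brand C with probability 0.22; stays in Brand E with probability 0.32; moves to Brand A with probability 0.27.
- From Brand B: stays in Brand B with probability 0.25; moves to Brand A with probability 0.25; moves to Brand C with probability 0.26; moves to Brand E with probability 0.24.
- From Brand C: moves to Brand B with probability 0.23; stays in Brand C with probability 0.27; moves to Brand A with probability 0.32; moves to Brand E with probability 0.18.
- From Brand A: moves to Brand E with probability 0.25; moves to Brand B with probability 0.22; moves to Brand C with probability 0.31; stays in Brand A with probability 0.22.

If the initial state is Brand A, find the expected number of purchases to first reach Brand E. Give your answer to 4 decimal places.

4.3935

Let t(s) be the expected number of purchases to first reach Brand E from state s, with t(Brand E) = 0. Conditioning on the first purchase:
t(Brand B) = 1 + 0.25·t(Brand B) + 0.26·t(Brand C) + 0.25·t(Brand A)
t(Brand C) = 1 + 0.23·t(Brand B) + 0.27·t(Brand C) + 0.32·t(Brand A)
t(Brand A) = 1 + 0.22·t(Brand B) + 0.31·t(Brand C) + 0.22·t(Brand A)
Solving: t(Brand B) = 4.4235, t(Brand C) = 4.6895, t(Brand A) = 4.3935.
Expected purchases from Brand A to Brand E: 4.3935.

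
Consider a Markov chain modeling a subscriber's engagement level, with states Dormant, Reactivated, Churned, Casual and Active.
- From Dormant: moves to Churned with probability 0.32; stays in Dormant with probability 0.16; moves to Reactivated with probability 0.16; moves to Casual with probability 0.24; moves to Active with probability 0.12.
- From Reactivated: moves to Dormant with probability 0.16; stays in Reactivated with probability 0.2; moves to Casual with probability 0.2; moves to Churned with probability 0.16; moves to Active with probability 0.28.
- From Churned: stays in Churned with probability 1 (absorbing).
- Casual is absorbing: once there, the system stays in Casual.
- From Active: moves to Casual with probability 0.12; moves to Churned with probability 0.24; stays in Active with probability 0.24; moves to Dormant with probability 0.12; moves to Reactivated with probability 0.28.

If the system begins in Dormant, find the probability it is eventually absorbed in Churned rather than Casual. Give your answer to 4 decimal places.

Let h(s) be the probability of absorption at Churned starting from transient state s. Then h(Churned) = 1 and h(Casual) = 0. By first-step analysis:
h(Dormant) = 0.16·h(Dormant) + 0.16·h(Reactivated) + 0.32·1 + 0.24·0 + 0.12·h(Active)
h(Reactivated) = 0.16·h(Dormant) + 0.2·h(Reactivated) + 0.16·1 + 0.2·0 + 0.28·h(Active)
h(Active) = 0.12·h(Dormant) + 0.28·h(Reactivated) + 0.24·1 + 0.12·0 + 0.24·h(Active)
Solving: h(Dormant) = 0.5658, h(Reactivated) = 0.5223, h(Active) = 0.5976.
Starting from Dormant, the probability is 0.5658.

0.5658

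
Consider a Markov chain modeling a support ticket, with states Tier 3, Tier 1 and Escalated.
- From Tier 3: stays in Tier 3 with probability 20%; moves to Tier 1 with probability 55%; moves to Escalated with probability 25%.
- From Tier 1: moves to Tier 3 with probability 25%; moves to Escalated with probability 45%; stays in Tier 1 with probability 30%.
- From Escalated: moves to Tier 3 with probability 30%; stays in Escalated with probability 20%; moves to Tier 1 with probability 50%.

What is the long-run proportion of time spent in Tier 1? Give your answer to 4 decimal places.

Let the stationary distribution be π with π = πP and π_1 + π_2 + π_3 = 1.
π_1 = 0.2·π_1 + 0.25·π_2 + 0.3·π_3
π_2 = 0.55·π_1 + 0.3·π_2 + 0.5·π_3
Solving with the normalization constraint gives π = (0.2533, 0.4272, 0.3195).
So the stationary probability of Tier 1 is 0.4272.

0.4272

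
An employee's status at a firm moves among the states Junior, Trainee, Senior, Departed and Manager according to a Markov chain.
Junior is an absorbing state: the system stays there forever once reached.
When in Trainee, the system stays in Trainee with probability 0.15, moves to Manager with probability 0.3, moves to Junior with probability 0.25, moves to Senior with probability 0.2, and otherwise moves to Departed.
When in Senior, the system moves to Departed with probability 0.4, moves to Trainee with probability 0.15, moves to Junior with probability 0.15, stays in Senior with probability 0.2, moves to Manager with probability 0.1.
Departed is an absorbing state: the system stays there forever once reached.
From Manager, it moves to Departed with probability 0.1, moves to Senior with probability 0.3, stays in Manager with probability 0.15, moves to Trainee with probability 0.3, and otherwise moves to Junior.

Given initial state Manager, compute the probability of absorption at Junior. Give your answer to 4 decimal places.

0.4960

Let h(s) be the probability of absorption at Junior starting from transient state s. Then h(Junior) = 1 and h(Departed) = 0. By first-step analysis:
h(Trainee) = 0.25·1 + 0.15·h(Trainee) + 0.2·h(Senior) + 0.1·0 + 0.3·h(Manager)
h(Senior) = 0.15·1 + 0.15·h(Trainee) + 0.2·h(Senior) + 0.4·0 + 0.1·h(Manager)
h(Manager) = 0.15·1 + 0.3·h(Trainee) + 0.3·h(Senior) + 0.1·0 + 0.15·h(Manager)
Solving: h(Trainee) = 0.5522, h(Senior) = 0.3530, h(Manager) = 0.4960.
Starting from Manager, the probability is 0.4960.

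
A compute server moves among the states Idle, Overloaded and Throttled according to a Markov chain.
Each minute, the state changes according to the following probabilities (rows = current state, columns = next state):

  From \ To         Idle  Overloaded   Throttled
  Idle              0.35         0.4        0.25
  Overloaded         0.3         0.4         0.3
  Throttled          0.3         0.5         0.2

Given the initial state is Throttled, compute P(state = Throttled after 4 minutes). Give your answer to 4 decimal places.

0.2584

Propagate the distribution vector 4 minutes from Throttled.
After 0 minutes: (0.0000, 0.0000, 1.0000)
After 1 minute: (0.3000, 0.5000, 0.2000)
After 2 minutes: (0.3150, 0.4200, 0.2650)
After 3 minutes: (0.3158, 0.4265, 0.2578)
After 4 minutes: (0.3158, 0.4258, 0.2584)
P(in Throttled after 4 minutes) = 0.2584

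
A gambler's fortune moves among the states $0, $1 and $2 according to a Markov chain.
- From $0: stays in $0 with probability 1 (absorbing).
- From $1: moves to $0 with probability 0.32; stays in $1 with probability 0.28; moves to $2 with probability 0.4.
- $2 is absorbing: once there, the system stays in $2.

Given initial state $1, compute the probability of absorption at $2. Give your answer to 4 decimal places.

0.5556

Let h(s) be the probability of absorption at $2 starting from transient state s. Then h($2) = 1 and h($0) = 0. By first-step analysis:
h($1) = 0.32·0 + 0.28·h($1) + 0.4·1
Solving: h($1) = 0.5556.
Starting from $1, the probability is 0.5556.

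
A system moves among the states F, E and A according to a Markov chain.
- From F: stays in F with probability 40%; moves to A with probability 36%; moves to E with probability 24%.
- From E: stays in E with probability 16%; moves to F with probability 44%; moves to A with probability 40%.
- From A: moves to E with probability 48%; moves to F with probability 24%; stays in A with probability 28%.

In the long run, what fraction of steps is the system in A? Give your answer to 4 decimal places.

0.3444

Let the stationary distribution be π with π = πP and π_1 + π_2 + π_3 = 1.
π_1 = 0.4·π_1 + 0.44·π_2 + 0.24·π_3
π_2 = 0.24·π_1 + 0.16·π_2 + 0.48·π_3
Solving with the normalization constraint gives π = (0.3568, 0.2988, 0.3444).
So the stationary probability of A is 0.3444.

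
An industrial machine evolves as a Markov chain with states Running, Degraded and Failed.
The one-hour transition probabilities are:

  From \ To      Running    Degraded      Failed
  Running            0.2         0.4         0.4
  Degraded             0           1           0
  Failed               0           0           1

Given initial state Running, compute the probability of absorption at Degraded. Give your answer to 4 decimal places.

Let h(s) be the probability of absorption at Degraded starting from transient state s. Then h(Degraded) = 1 and h(Failed) = 0. By first-step analysis:
h(Running) = 0.2·h(Running) + 0.4·1 + 0.4·0
Solving: h(Running) = 0.5000.
Starting from Running, the probability is 0.5000.

0.5000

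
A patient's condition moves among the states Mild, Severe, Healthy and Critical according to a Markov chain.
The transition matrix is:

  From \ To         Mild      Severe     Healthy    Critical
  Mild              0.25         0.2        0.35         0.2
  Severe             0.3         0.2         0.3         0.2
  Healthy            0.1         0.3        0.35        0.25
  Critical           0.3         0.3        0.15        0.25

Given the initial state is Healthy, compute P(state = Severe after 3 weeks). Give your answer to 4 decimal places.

Propagate the distribution vector 3 weeks from Healthy.
After 0 weeks: (0.0000, 0.0000, 1.0000, 0.0000)
After 1 week: (0.1000, 0.3000, 0.3500, 0.2500)
After 2 weeks: (0.2250, 0.2600, 0.2850, 0.2300)
After 3 weeks: (0.2318, 0.2515, 0.2910, 0.2258)
P(in Severe after 3 weeks) = 0.2515

0.2515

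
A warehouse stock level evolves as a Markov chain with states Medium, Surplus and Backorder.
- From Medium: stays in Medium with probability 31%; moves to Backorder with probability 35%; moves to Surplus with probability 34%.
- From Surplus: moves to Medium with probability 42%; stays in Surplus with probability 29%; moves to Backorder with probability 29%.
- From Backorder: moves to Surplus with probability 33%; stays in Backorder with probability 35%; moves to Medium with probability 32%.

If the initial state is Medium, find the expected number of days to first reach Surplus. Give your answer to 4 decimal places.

2.9718

Let t(s) be the expected number of days to first reach Surplus from state s, with t(Surplus) = 0. Conditioning on the first day:
t(Medium) = 1 + 0.31·t(Medium) + 0.35·t(Backorder)
t(Backorder) = 1 + 0.32·t(Medium) + 0.35·t(Backorder)
Solving: t(Medium) = 2.9718, t(Backorder) = 3.0015.
Expected days from Medium to Surplus: 2.9718.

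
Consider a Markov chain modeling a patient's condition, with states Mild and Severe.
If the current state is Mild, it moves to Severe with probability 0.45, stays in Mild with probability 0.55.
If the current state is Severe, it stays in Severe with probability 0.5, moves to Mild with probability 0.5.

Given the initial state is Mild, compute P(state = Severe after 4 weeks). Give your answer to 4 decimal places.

Propagate the distribution vector 4 weeks from Mild.
After 0 weeks: (1.0000, 0.0000)
After 1 week: (0.5500, 0.4500)
After 2 weeks: (0.5275, 0.4725)
After 3 weeks: (0.5264, 0.4736)
After 4 weeks: (0.5263, 0.4737)
P(in Severe after 4 weeks) = 0.4737

0.4737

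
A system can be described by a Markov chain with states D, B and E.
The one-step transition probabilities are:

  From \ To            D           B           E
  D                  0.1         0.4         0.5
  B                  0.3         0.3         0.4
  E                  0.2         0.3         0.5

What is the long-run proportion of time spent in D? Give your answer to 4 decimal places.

Let the stationary distribution be π with π = πP and π_1 + π_2 + π_3 = 1.
π_1 = 0.1·π_1 + 0.3·π_2 + 0.2·π_3
π_2 = 0.4·π_1 + 0.3·π_2 + 0.3·π_3
Solving with the normalization constraint gives π = (0.2110, 0.3211, 0.4679).
So the stationary probability of D is 0.2110.

0.2110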